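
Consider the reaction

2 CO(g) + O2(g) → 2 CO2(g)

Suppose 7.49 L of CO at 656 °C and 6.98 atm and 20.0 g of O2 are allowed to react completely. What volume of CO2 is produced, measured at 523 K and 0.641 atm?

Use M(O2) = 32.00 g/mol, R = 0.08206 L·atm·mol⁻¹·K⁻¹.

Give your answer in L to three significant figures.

n(CO) = PV/RT = (6.98 × 7.49) / (0.08206 × 929.15) = 0.6857 mol
n(O2) = 20.0 / 32.00 = 0.6250 mol
For 0.6857 mol CO, stoichiometry requires (1/2) × 0.6857 = 0.3428 mol O2; 0.6250 mol is available, so CO is limiting.
n(CO2) = (2/2) × 0.6857 = 0.6857 mol
V(CO2) = nRT/P = 0.6857 × 0.08206 × 523 / 0.641 = 45.91 L

45.9 L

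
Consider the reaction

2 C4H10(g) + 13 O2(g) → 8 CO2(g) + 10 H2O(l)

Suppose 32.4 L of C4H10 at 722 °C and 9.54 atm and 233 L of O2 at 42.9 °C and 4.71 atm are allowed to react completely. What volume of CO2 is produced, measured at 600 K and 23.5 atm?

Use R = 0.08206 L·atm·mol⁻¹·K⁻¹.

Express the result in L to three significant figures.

31.7 L

n(C4H10) = PV/RT = (9.54 × 32.4) / (0.08206 × 995.15) = 3.785 mol
n(O2) = PV/RT = (4.71 × 233) / (0.08206 × 316.05) = 42.31 mol
For 3.785 mol C4H10, stoichiometry requires (13/2) × 3.785 = 24.60 mol O2; 42.31 mol is available, so C4H10 is limiting.
n(CO2) = (8/2) × 3.785 = 15.14 mol
V(CO2) = nRT/P = 15.14 × 0.08206 × 600 / 23.5 = 31.72 L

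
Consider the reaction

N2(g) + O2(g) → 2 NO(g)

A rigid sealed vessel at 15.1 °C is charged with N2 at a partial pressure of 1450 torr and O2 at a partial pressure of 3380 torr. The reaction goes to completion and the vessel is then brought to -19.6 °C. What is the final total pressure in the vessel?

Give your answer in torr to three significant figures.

At constant V, partial pressures at 15.1 °C are proportional to moles, so apply stoichiometry directly to pressures.
P(O2) required for 1450 torr of N2 = (1/1) × 1450 = 1450 torr; available 3380 torr, so N2 is limiting.
P(O2) remaining = 3380 − (1/1) × 1450 = 1930 torr
P(gaseous products) = (2)/1 × 1450 = 2900 torr
P_total at 15.1 °C = 1930 + 2900 = 4830 torr
Scaling to -19.6 °C: P = 4830 × 253.55/288.25 = 4249 torr

4250 torr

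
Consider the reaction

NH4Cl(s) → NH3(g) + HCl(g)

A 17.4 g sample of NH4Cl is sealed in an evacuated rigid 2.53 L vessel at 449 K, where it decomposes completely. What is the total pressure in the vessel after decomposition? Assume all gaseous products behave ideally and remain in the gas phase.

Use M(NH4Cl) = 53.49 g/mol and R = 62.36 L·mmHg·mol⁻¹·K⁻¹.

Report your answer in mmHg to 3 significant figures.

n(NH4Cl) = 17.4 / 53.49 = 0.3253 mol
n(gas produced) = (2/1) × 0.3253 = 0.6506 mol
P = nRT/V = 0.6506 × 62.36 × 449 / 2.53 = 7200 mmHg

7200 mmHg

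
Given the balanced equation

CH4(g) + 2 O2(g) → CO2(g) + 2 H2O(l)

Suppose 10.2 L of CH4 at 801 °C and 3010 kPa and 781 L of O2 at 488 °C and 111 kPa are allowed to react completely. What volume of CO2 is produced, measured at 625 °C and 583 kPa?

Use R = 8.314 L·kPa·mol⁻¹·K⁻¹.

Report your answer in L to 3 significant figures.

44.0 L

n(CH4) = PV/RT = (3010 × 10.2) / (8.314 × 1074.15) = 3.438 mol
n(O2) = PV/RT = (111 × 781) / (8.314 × 761.15) = 13.70 mol
For 3.438 mol CH4, stoichiometry requires (2/1) × 3.438 = 6.876 mol O2; 13.70 mol is available, so CH4 is limiting.
n(CO2) = (1/1) × 3.438 = 3.438 mol
V(CO2) = nRT/P = 3.438 × 8.314 × 898.15 / 583 = 44.03 L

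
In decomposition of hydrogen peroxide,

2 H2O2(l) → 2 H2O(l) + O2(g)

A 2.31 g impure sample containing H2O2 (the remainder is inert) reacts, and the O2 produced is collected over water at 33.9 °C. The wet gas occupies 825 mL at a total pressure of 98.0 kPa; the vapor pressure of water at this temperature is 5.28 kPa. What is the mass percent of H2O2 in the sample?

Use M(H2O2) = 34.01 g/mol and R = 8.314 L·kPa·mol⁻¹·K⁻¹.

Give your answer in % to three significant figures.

P(O2) = 98.0 − 5.28 = 92.72 kPa
n(O2) = PV/RT = (92.72 × 0.8250) / (8.314 × 307.05) = 0.02996 mol
n(H2O2) = (2/1) × 0.02996 = 0.05992 mol
m(H2O2) = 0.05992 × 34.01 = 2.038 g
%H2O2 = 2.038 / 2.31 × 100 = 88.23%

88.2 %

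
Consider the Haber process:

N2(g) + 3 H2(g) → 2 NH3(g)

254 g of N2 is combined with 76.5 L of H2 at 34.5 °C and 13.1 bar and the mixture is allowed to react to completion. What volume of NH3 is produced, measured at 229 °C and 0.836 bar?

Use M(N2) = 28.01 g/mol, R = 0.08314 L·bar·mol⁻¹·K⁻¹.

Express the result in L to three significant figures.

906 L

n(N2) = 254 / 28.01 = 9.068 mol
n(H2) = PV/RT = (13.1 × 76.5) / (0.08314 × 307.65) = 39.18 mol
For 9.068 mol N2, stoichiometry requires (3/1) × 9.068 = 27.20 mol H2; 39.18 mol is available, so N2 is limiting.
n(NH3) = (2/1) × 9.068 = 18.14 mol
V(NH3) = nRT/P = 18.14 × 0.08314 × 502.15 / 0.836 = 905.9 L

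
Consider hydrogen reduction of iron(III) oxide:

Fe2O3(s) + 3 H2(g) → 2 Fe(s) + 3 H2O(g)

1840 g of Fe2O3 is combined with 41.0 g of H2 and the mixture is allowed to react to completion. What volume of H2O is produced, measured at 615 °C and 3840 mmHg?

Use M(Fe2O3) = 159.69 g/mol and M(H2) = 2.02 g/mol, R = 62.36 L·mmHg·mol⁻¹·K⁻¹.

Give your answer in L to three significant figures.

n(Fe2O3) = 1840 / 159.69 = 11.52 mol
n(H2) = 41.0 / 2.02 = 20.30 mol
For 11.52 mol Fe2O3, stoichiometry requires (3/1) × 11.52 = 34.56 mol H2; 20.30 mol is available, so H2 is limiting.
n(H2O) = (3/3) × 20.30 = 20.30 mol
V(H2O) = nRT/P = 20.30 × 62.36 × 888.15 / 3840 = 292.8 L

293 L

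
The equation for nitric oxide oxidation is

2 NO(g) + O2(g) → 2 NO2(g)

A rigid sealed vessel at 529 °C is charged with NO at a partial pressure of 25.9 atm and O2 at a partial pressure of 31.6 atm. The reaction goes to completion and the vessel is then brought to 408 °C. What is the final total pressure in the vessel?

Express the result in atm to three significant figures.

With V and T fixed, P_i ∝ n_i, so the mole ratios apply directly to partial pressures at 529 °C.
P(O2) required for 25.9 atm of NO = (1/2) × 25.9 = 12.95 atm; available 31.6 atm, so NO is limiting.
P(O2) remaining = 31.6 − (1/2) × 25.9 = 18.65 atm
P(gaseous products) = (2)/2 × 25.9 = 25.90 atm
P_total at 529 °C = 18.65 + 25.90 = 44.55 atm
Scaling to 408 °C: P = 44.55 × 681.15/802.15 = 37.83 atm

37.8 atm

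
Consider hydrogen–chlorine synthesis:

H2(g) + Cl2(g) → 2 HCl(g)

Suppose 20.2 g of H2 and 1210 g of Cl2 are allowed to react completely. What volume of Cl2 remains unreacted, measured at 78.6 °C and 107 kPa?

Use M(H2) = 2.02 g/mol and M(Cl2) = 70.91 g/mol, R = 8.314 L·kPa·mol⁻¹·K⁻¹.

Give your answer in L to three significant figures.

n(H2) = 20.2 / 2.02 = 10.00 mol
n(Cl2) = 1210 / 70.91 = 17.06 mol
For 10.00 mol H2, stoichiometry requires (1/1) × 10.00 = 10.00 mol Cl2; 17.06 mol is available, so H2 is limiting.
n(Cl2) consumed = (1/1) × 10.00 = 10.00 mol; remaining = 17.06 − 10.00 = 7.060 mol
V(Cl2) = nRT/P = 7.060 × 8.314 × 351.75 / 107 = 193.0 L

193 L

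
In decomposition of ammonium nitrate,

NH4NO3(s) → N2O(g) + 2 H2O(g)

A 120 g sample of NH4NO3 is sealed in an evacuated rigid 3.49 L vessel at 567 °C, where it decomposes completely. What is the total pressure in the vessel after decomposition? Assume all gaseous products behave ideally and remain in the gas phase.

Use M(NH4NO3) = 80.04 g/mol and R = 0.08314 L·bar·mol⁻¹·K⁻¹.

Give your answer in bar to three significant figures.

n(NH4NO3) = 120 / 80.04 = 1.499 mol
n(gas produced) = (3/1) × 1.499 = 4.497 mol
P = nRT/V = 4.497 × 0.08314 × 840.15 / 3.49 = 90.00 bar

90.0 bar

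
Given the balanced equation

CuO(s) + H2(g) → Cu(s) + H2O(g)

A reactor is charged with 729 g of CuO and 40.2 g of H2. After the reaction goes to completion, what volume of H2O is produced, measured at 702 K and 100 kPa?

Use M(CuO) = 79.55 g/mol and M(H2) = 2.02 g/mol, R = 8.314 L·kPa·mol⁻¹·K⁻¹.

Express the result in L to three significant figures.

535 L

n(CuO) = 729 / 79.55 = 9.164 mol
n(H2) = 40.2 / 2.02 = 19.90 mol
For 9.164 mol CuO, stoichiometry requires (1/1) × 9.164 = 9.164 mol H2; 19.90 mol is available, so CuO is limiting.
n(H2O) = (1/1) × 9.164 = 9.164 mol
V(H2O) = nRT/P = 9.164 × 8.314 × 702 / 100 = 534.9 L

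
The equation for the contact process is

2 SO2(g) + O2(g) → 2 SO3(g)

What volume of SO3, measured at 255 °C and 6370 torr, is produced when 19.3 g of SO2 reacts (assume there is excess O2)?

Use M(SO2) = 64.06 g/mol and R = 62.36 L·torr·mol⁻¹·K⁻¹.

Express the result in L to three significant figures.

n(SO2) = 19.30 / 64.06 = 0.3013 mol
n(SO3) = (2/2) × 0.3013 = 0.3013 mol
V = nRT/P = 0.3013 × 62.36 × 528.15 / 6370 = 1.558 L

1.56 L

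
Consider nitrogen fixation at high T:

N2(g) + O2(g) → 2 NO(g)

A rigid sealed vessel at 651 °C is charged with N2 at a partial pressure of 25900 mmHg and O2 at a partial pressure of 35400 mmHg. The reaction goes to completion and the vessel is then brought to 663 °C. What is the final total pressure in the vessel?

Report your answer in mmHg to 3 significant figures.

At constant V, partial pressures at 651 °C are proportional to moles, so apply stoichiometry directly to pressures.
P(O2) required for 25900 mmHg of N2 = (1/1) × 25900 = 25900 mmHg; available 35400 mmHg, so N2 is limiting.
P(O2) remaining = 35400 − (1/1) × 25900 = 9500 mmHg
P(gaseous products) = (2)/1 × 25900 = 51800 mmHg
P_total at 651 °C = 9500 + 51800 = 61300 mmHg
Scaling to 663 °C: P = 61300 × 936.15/924.15 = 62100 mmHg

62100 mmHg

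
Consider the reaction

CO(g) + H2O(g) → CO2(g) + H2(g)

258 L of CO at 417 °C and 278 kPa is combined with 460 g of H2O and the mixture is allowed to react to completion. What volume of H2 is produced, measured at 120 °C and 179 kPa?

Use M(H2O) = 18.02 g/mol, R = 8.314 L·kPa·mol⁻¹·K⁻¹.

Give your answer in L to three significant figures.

n(CO) = PV/RT = (278 × 258) / (8.314 × 690.15) = 12.50 mol
n(H2O) = 460 / 18.02 = 25.53 mol
For 12.50 mol CO, stoichiometry requires (1/1) × 12.50 = 12.50 mol H2O; 25.53 mol is available, so CO is limiting.
n(H2) = (1/1) × 12.50 = 12.50 mol
V(H2) = nRT/P = 12.50 × 8.314 × 393.15 / 179 = 228.3 L

228 L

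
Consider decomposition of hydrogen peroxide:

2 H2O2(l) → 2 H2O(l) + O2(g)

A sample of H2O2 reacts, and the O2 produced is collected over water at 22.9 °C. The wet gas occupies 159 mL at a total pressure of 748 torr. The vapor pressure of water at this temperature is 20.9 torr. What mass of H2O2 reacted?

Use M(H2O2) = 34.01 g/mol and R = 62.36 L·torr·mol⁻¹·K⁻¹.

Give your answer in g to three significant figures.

P(O2) = 748 − 20.9 = 727.1 torr
n(O2) = PV/RT = (727.1 × 0.1590) / (62.36 × 296.05) = 0.006262 mol
n(H2O2) = (2/1) × 0.006262 = 0.01252 mol
m(H2O2) = 0.01252 × 34.01 = 0.4258 g

0.426 g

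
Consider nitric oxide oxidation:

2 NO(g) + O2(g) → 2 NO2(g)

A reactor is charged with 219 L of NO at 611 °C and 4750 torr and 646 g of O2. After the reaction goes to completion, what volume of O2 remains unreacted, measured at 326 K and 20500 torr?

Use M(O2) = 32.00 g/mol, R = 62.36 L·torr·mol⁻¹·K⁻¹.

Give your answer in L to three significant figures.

n(NO) = PV/RT = (4750 × 219) / (62.36 × 884.15) = 18.87 mol
n(O2) = 646 / 32.00 = 20.19 mol
For 18.87 mol NO, stoichiometry requires (1/2) × 18.87 = 9.435 mol O2; 20.19 mol is available, so NO is limiting.
n(O2) consumed = (1/2) × 18.87 = 9.435 mol; remaining = 20.19 − 9.435 = 10.76 mol
V(O2) = nRT/P = 10.76 × 62.36 × 326 / 20500 = 10.67 L

10.7 L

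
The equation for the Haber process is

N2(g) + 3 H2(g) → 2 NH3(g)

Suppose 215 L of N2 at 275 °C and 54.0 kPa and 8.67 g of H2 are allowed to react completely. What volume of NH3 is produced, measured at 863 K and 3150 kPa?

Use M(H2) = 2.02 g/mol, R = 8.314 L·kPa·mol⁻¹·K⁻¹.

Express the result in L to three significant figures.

6.52 L

n(N2) = PV/RT = (54.0 × 215) / (8.314 × 548.15) = 2.548 mol
n(H2) = 8.67 / 2.02 = 4.292 mol
For 2.548 mol N2, stoichiometry requires (3/1) × 2.548 = 7.644 mol H2; 4.292 mol is available, so H2 is limiting.
n(NH3) = (2/3) × 4.292 = 2.861 mol
V(NH3) = nRT/P = 2.861 × 8.314 × 863 / 3150 = 6.517 L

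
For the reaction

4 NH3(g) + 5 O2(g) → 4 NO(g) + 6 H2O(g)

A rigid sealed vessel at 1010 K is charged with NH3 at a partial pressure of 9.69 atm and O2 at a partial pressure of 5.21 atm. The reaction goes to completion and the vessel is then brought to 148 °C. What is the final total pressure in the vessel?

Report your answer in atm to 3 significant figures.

With V and T fixed, P_i ∝ n_i, so the mole ratios apply directly to partial pressures at 1010 K.
P(O2) required for 9.69 atm of NH3 = (5/4) × 9.69 = 12.11 atm; available 5.21 atm, so O2 is limiting.
P(NH3) remaining = 9.69 − (4/5) × 5.21 = 5.522 atm
P(gaseous products) = (4+6)/5 × 5.21 = 10.42 atm
P_total at 1010 K = 5.522 + 10.42 = 15.94 atm
Scaling to 148 °C: P = 15.94 × 421.15/1010 = 6.647 atm

6.65 atm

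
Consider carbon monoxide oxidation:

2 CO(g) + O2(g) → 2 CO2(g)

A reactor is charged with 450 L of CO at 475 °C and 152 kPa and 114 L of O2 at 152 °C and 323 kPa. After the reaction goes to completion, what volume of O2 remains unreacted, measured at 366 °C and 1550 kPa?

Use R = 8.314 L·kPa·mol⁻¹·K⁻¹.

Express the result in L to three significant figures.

16.9 L

n(CO) = PV/RT = (152 × 450) / (8.314 × 748.15) = 11.00 mol
n(O2) = PV/RT = (323 × 114) / (8.314 × 425.15) = 10.42 mol
For 11.00 mol CO, stoichiometry requires (1/2) × 11.00 = 5.500 mol O2; 10.42 mol is available, so CO is limiting.
n(O2) consumed = (1/2) × 11.00 = 5.500 mol; remaining = 10.42 − 5.500 = 4.920 mol
V(O2) = nRT/P = 4.920 × 8.314 × 639.15 / 1550 = 16.87 L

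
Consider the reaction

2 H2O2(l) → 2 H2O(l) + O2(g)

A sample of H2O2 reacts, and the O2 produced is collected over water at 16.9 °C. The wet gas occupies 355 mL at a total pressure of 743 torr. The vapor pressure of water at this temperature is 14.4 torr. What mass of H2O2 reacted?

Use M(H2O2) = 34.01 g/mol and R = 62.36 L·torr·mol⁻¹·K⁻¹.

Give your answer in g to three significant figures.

P(O2) = 743 − 14.4 = 728.6 torr
n(O2) = PV/RT = (728.6 × 0.3550) / (62.36 × 290.05) = 0.01430 mol
n(H2O2) = (2/1) × 0.01430 = 0.02860 mol
m(H2O2) = 0.02860 × 34.01 = 0.9727 g

0.973 g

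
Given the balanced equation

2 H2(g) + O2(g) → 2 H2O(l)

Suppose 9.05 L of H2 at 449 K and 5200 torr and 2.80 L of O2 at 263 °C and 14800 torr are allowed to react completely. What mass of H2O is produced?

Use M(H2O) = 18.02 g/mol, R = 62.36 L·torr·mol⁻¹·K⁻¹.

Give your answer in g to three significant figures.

30.3 g

n(H2) = PV/RT = (5200 × 9.05) / (62.36 × 449) = 1.681 mol
n(O2) = PV/RT = (14800 × 2.80) / (62.36 × 536.15) = 1.239 mol
For 1.681 mol H2, stoichiometry requires (1/2) × 1.681 = 0.8405 mol O2; 1.239 mol is available, so H2 is limiting.
n(H2O) = (2/2) × 1.681 = 1.681 mol
m(H2O) = 1.681 × 18.02 = 30.29 g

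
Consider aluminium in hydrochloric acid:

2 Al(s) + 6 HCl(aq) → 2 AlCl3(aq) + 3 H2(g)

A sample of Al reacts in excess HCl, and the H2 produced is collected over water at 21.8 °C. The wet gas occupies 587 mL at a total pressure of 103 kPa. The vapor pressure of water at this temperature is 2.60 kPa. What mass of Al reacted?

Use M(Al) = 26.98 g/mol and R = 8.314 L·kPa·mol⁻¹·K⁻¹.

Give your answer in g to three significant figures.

0.432 g

P(H2) = 103 − 2.60 = 100.4 kPa
n(H2) = PV/RT = (100.4 × 0.5870) / (8.314 × 294.95) = 0.02403 mol
n(Al) = (2/3) × 0.02403 = 0.01602 mol
m(Al) = 0.01602 × 26.98 = 0.4322 g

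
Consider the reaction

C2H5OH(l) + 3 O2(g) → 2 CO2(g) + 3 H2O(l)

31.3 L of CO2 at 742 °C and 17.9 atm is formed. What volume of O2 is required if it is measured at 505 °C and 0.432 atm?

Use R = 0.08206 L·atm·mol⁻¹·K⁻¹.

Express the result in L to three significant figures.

1490 L

n(CO2) = PV/RT = (17.9 × 31.3) / (0.08206 × 1015.15) = 6.726 mol
n(O2) = (3/2) × 6.726 = 10.09 mol
V = nRT/P = 10.09 × 0.08206 × 778.15 / 0.432 = 1491 L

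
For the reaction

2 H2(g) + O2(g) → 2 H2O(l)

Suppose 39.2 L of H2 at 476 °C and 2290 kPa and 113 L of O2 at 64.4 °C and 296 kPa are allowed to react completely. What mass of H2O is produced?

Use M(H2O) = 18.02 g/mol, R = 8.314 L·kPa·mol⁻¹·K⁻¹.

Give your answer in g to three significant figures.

260 g

n(H2) = PV/RT = (2290 × 39.2) / (8.314 × 749.15) = 14.41 mol
n(O2) = PV/RT = (296 × 113) / (8.314 × 337.55) = 11.92 mol
For 14.41 mol H2, stoichiometry requires (1/2) × 14.41 = 7.205 mol O2; 11.92 mol is available, so H2 is limiting.
n(H2O) = (2/2) × 14.41 = 14.41 mol
m(H2O) = 14.41 × 18.02 = 259.7 g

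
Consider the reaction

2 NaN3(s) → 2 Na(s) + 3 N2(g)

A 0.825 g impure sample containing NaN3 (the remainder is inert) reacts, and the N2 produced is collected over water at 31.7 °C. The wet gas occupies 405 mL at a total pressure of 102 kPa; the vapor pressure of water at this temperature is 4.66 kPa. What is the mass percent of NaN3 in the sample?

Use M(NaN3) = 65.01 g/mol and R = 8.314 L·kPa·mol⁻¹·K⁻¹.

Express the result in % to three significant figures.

P(N2) = 102 − 4.66 = 97.34 kPa
n(N2) = PV/RT = (97.34 × 0.4050) / (8.314 × 304.85) = 0.01555 mol
n(NaN3) = (2/3) × 0.01555 = 0.01037 mol
m(NaN3) = 0.01037 × 65.01 = 0.6742 g
%NaN3 = 0.6742 / 0.825 × 100 = 81.72%

81.7 %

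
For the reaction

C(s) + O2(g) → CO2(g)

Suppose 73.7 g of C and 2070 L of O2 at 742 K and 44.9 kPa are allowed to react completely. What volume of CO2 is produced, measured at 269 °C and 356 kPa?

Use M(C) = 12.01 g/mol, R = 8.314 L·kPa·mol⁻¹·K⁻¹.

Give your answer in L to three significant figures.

n(C) = 73.7 / 12.01 = 6.137 mol
n(O2) = PV/RT = (44.9 × 2070) / (8.314 × 742) = 15.07 mol
For 6.137 mol C, stoichiometry requires (1/1) × 6.137 = 6.137 mol O2; 15.07 mol is available, so C is limiting.
n(CO2) = (1/1) × 6.137 = 6.137 mol
V(CO2) = nRT/P = 6.137 × 8.314 × 542.15 / 356 = 77.70 L

77.7 L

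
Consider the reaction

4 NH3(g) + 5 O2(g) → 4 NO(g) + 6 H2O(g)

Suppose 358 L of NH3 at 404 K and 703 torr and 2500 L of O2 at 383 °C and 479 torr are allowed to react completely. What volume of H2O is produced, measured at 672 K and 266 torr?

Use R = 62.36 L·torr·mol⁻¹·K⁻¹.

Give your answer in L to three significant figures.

2360 L

n(NH3) = PV/RT = (703 × 358) / (62.36 × 404) = 9.990 mol
n(O2) = PV/RT = (479 × 2500) / (62.36 × 656.15) = 29.27 mol
For 9.990 mol NH3, stoichiometry requires (5/4) × 9.990 = 12.49 mol O2; 29.27 mol is available, so NH3 is limiting.
n(H2O) = (6/4) × 9.990 = 14.98 mol
V(H2O) = nRT/P = 14.98 × 62.36 × 672 / 266 = 2360 L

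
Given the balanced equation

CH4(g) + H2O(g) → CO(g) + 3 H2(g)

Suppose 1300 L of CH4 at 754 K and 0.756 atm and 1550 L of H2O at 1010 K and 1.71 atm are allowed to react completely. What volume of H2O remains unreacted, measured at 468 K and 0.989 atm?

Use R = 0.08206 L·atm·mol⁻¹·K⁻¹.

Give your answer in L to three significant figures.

n(CH4) = PV/RT = (0.756 × 1300) / (0.08206 × 754) = 15.88 mol
n(H2O) = PV/RT = (1.71 × 1550) / (0.08206 × 1010) = 31.98 mol
For 15.88 mol CH4, stoichiometry requires (1/1) × 15.88 = 15.88 mol H2O; 31.98 mol is available, so CH4 is limiting.
n(H2O) consumed = (1/1) × 15.88 = 15.88 mol; remaining = 31.98 − 15.88 = 16.10 mol
V(H2O) = nRT/P = 16.10 × 0.08206 × 468 / 0.989 = 625.2 L

625 L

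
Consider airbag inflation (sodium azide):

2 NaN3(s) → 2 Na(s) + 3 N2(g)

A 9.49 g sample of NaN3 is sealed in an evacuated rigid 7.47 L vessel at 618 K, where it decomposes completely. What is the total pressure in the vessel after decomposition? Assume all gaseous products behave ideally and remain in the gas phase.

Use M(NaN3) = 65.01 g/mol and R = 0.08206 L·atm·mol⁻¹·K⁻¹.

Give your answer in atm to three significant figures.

n(NaN3) = 9.49 / 65.01 = 0.1460 mol
n(gas produced) = (3/2) × 0.1460 = 0.2190 mol
P = nRT/V = 0.2190 × 0.08206 × 618 / 7.47 = 1.487 atm

1.49 atm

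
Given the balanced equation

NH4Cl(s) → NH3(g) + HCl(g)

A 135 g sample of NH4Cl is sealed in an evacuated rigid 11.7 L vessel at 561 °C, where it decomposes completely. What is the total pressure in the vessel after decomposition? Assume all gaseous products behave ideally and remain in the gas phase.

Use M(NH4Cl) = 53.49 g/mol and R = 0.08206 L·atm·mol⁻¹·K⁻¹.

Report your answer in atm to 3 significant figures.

29.5 atm

n(NH4Cl) = 135 / 53.49 = 2.524 mol
n(gas produced) = (2/1) × 2.524 = 5.048 mol
P = nRT/V = 5.048 × 0.08206 × 834.15 / 11.7 = 29.53 atm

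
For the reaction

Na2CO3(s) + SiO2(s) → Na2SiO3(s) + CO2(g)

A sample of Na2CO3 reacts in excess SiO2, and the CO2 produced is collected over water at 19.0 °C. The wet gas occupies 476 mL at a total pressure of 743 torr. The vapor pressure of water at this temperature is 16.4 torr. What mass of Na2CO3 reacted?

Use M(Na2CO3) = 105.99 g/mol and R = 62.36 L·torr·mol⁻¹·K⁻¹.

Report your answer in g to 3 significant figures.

2.01 g

P(CO2) = 743 − 16.4 = 726.6 torr
n(CO2) = PV/RT = (726.6 × 0.4760) / (62.36 × 292.15) = 0.01898 mol
n(Na2CO3) = (1/1) × 0.01898 = 0.01898 mol
m(Na2CO3) = 0.01898 × 105.99 = 2.012 g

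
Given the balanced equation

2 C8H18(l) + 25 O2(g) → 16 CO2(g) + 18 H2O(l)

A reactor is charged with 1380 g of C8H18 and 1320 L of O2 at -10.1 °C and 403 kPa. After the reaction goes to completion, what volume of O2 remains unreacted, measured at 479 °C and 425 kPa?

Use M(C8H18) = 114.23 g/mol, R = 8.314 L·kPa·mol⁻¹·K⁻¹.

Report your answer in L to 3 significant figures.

1360 L

n(C8H18) = 1380 / 114.23 = 12.08 mol
n(O2) = PV/RT = (403 × 1320) / (8.314 × 263.05) = 243.2 mol
For 12.08 mol C8H18, stoichiometry requires (25/2) × 12.08 = 151.0 mol O2; 243.2 mol is available, so C8H18 is limiting.
n(O2) consumed = (25/2) × 12.08 = 151.0 mol; remaining = 243.2 − 151.0 = 92.20 mol
V(O2) = nRT/P = 92.20 × 8.314 × 752.15 / 425 = 1357 L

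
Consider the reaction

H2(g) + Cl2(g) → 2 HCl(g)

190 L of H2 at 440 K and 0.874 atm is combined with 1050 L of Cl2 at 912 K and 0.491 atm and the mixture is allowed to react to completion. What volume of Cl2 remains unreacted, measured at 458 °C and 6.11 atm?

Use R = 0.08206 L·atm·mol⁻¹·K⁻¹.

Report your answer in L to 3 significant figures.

n(H2) = PV/RT = (0.874 × 190) / (0.08206 × 440) = 4.599 mol
n(Cl2) = PV/RT = (0.491 × 1050) / (0.08206 × 912) = 6.889 mol
For 4.599 mol H2, stoichiometry requires (1/1) × 4.599 = 4.599 mol Cl2; 6.889 mol is available, so H2 is limiting.
n(Cl2) consumed = (1/1) × 4.599 = 4.599 mol; remaining = 6.889 − 4.599 = 2.290 mol
V(Cl2) = nRT/P = 2.290 × 0.08206 × 731.15 / 6.11 = 22.49 L

22.5 L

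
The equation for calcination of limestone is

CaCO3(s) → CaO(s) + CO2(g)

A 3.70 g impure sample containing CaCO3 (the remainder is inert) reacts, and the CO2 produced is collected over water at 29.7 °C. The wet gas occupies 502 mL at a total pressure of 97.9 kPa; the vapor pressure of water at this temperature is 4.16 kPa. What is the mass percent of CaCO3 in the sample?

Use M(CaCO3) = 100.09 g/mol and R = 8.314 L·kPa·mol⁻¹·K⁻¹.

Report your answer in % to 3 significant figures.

50.6 %

P(CO2) = 97.9 − 4.16 = 93.74 kPa
n(CO2) = PV/RT = (93.74 × 0.5020) / (8.314 × 302.85) = 0.01869 mol
n(CaCO3) = (1/1) × 0.01869 = 0.01869 mol
m(CaCO3) = 0.01869 × 100.09 = 1.871 g
%CaCO3 = 1.871 / 3.70 × 100 = 50.57%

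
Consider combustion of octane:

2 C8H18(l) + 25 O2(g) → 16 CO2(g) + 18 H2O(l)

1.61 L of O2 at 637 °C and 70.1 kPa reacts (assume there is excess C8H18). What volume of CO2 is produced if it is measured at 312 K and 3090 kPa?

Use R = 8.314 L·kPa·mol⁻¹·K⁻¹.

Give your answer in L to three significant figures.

n(O2) = PV/RT = (70.1 × 1.61) / (8.314 × 910.15) = 0.01491 mol
n(CO2) = (16/25) × 0.01491 = 0.009542 mol
V = nRT/P = 0.009542 × 8.314 × 312 / 3090 = 0.008010 L

0.00801 L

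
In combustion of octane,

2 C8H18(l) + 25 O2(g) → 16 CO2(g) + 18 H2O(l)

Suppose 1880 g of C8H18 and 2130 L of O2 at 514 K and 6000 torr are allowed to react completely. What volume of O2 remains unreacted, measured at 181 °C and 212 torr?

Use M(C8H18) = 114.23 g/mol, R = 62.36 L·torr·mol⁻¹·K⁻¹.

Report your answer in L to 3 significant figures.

n(C8H18) = 1880 / 114.23 = 16.46 mol
n(O2) = PV/RT = (6000 × 2130) / (62.36 × 514) = 398.7 mol
For 16.46 mol C8H18, stoichiometry requires (25/2) × 16.46 = 205.8 mol O2; 398.7 mol is available, so C8H18 is limiting.
n(O2) consumed = (25/2) × 16.46 = 205.8 mol; remaining = 398.7 − 205.8 = 192.9 mol
V(O2) = nRT/P = 192.9 × 62.36 × 454.15 / 212 = 25770 L

25800 L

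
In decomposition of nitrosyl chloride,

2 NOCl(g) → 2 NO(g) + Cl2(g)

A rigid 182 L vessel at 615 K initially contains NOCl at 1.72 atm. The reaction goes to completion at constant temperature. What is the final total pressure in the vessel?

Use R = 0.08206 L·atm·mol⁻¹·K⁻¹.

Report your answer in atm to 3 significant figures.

Since T and V are fixed, P_final/P_initial = n_final/n_initial = 3/2.
P_final = (3/2) × 1.72 = 2.580 atm

2.58 atm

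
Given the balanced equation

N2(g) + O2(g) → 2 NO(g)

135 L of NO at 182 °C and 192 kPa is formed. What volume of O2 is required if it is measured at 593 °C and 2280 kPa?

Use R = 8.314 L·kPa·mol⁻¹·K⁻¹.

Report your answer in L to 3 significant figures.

10.8 L

n(NO) = PV/RT = (192 × 135) / (8.314 × 455.15) = 6.850 mol
n(O2) = (1/2) × 6.850 = 3.425 mol
V = nRT/P = 3.425 × 8.314 × 866.15 / 2280 = 10.82 L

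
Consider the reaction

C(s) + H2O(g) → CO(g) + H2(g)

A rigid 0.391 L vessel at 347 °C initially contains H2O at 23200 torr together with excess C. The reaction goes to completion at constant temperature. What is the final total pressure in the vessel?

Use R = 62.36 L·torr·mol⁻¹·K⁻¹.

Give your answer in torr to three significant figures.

At constant T and V, P ∝ n(gas): 1 mol gas → 2 mol gas.
P_final = (2/1) × 23200 = 46400 torr

46400 torr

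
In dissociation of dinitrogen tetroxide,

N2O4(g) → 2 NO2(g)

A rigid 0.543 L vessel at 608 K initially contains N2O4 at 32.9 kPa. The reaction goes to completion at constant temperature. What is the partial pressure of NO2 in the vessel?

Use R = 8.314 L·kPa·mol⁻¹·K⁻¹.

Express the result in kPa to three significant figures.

65.8 kPa

n(N2O4)₀ = PV/RT = (32.9 × 0.543) / (8.314 × 608) = 0.003534 mol
n(NO2) = (2/1) × 0.003534 = 0.007068 mol
P(NO2) = nRT/V = 0.007068 × 8.314 × 608 / 0.543 = 65.80 kPa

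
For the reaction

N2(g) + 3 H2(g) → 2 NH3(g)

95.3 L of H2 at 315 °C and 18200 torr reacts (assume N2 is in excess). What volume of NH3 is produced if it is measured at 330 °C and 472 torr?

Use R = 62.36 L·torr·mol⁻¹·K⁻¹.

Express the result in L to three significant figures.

2510 L

n(H2) = PV/RT = (18200 × 95.3) / (62.36 × 588.15) = 47.29 mol
n(NH3) = (2/3) × 47.29 = 31.53 mol
V = nRT/P = 31.53 × 62.36 × 603.15 / 472 = 2513 L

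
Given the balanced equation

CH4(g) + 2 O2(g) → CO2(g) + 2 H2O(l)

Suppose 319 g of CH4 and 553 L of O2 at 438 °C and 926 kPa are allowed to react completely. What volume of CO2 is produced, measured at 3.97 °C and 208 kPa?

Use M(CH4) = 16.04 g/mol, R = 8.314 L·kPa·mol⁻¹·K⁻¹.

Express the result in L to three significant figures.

n(CH4) = 319 / 16.04 = 19.89 mol
n(O2) = PV/RT = (926 × 553) / (8.314 × 711.15) = 86.61 mol
For 19.89 mol CH4, stoichiometry requires (2/1) × 19.89 = 39.78 mol O2; 86.61 mol is available, so CH4 is limiting.
n(CO2) = (1/1) × 19.89 = 19.89 mol
V(CO2) = nRT/P = 19.89 × 8.314 × 277.12 / 208 = 220.3 L

220 L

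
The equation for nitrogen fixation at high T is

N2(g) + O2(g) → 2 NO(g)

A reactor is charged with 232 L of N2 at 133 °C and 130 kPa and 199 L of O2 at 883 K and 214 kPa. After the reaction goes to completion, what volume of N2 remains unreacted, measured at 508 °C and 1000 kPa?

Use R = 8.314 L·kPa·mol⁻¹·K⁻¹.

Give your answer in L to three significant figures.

20.3 L

n(N2) = PV/RT = (130 × 232) / (8.314 × 406.15) = 8.932 mol
n(O2) = PV/RT = (214 × 199) / (8.314 × 883) = 5.801 mol
For 8.932 mol N2, stoichiometry requires (1/1) × 8.932 = 8.932 mol O2; 5.801 mol is available, so O2 is limiting.
n(N2) consumed = (1/1) × 5.801 = 5.801 mol; remaining = 8.932 − 5.801 = 3.131 mol
V(N2) = nRT/P = 3.131 × 8.314 × 781.15 / 1000 = 20.33 L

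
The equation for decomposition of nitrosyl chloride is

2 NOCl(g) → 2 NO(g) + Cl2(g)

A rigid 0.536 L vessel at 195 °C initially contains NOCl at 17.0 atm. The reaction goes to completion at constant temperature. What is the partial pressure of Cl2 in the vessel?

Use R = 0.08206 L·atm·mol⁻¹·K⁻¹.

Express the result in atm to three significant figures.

8.50 atm

n(NOCl)₀ = PV/RT = (17.0 × 0.536) / (0.08206 × 468.15) = 0.2372 mol
n(Cl2) = (1/2) × 0.2372 = 0.1186 mol
P(Cl2) = nRT/V = 0.1186 × 0.08206 × 468.15 / 0.536 = 8.500 atm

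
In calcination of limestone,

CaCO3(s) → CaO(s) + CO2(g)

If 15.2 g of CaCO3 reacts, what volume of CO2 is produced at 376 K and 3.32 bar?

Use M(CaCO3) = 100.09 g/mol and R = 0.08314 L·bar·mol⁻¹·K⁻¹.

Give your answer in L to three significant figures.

n(CaCO3) = 15.20 / 100.09 = 0.1519 mol
n(CO2) = (1/1) × 0.1519 = 0.1519 mol
V = nRT/P = 0.1519 × 0.08314 × 376 / 3.32 = 1.430 L

1.43 L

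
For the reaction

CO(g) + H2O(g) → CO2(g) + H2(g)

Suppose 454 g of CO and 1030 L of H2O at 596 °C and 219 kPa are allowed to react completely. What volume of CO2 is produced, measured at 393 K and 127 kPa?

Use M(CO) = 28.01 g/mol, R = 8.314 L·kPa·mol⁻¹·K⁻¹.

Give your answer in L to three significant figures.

417 L

n(CO) = 454 / 28.01 = 16.21 mol
n(H2O) = PV/RT = (219 × 1030) / (8.314 × 869.15) = 31.22 mol
For 16.21 mol CO, stoichiometry requires (1/1) × 16.21 = 16.21 mol H2O; 31.22 mol is available, so CO is limiting.
n(CO2) = (1/1) × 16.21 = 16.21 mol
V(CO2) = nRT/P = 16.21 × 8.314 × 393 / 127 = 417.0 L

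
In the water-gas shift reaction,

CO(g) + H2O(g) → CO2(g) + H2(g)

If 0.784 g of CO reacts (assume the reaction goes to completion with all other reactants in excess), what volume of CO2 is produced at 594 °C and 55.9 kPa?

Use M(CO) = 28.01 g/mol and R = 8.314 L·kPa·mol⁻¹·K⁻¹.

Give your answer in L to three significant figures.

n(CO) = 0.7840 / 28.01 = 0.02799 mol
n(CO2) = (1/1) × 0.02799 = 0.02799 mol
V = nRT/P = 0.02799 × 8.314 × 867.15 / 55.9 = 3.610 L

3.61 L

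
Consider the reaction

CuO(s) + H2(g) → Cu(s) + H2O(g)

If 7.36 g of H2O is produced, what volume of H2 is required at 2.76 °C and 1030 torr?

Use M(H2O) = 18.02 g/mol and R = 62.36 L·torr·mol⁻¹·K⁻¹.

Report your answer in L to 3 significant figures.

6.82 L

n(H2O) = 7.360 / 18.02 = 0.4084 mol
n(H2) = (1/1) × 0.4084 = 0.4084 mol
V = nRT/P = 0.4084 × 62.36 × 275.91 / 1030 = 6.822 L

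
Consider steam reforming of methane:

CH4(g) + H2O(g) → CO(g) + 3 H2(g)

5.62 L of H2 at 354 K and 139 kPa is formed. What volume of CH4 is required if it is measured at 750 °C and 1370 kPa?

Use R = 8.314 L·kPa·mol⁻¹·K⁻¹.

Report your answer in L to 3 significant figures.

0.549 L

n(H2) = PV/RT = (139 × 5.62) / (8.314 × 354) = 0.2654 mol
n(CH4) = (1/3) × 0.2654 = 0.08847 mol
V = nRT/P = 0.08847 × 8.314 × 1023.15 / 1370 = 0.5493 L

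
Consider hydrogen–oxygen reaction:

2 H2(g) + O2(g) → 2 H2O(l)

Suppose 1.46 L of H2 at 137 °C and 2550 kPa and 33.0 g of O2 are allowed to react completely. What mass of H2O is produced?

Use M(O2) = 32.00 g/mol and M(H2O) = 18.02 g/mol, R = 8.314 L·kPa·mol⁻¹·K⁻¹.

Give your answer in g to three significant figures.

n(H2) = PV/RT = (2550 × 1.46) / (8.314 × 410.15) = 1.092 mol
n(O2) = 33.0 / 32.00 = 1.031 mol
For 1.092 mol H2, stoichiometry requires (1/2) × 1.092 = 0.5460 mol O2; 1.031 mol is available, so H2 is limiting.
n(H2O) = (2/2) × 1.092 = 1.092 mol
m(H2O) = 1.092 × 18.02 = 19.68 g

19.7 g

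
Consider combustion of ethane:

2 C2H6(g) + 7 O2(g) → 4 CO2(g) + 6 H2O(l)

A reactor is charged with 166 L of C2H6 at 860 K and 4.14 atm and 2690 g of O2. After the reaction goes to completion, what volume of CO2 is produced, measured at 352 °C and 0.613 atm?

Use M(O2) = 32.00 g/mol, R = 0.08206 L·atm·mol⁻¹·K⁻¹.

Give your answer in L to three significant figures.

n(C2H6) = PV/RT = (4.14 × 166) / (0.08206 × 860) = 9.738 mol
n(O2) = 2690 / 32.00 = 84.06 mol
For 9.738 mol C2H6, stoichiometry requires (7/2) × 9.738 = 34.08 mol O2; 84.06 mol is available, so C2H6 is limiting.
n(CO2) = (4/2) × 9.738 = 19.48 mol
V(CO2) = nRT/P = 19.48 × 0.08206 × 625.15 / 0.613 = 1630 L

1630 L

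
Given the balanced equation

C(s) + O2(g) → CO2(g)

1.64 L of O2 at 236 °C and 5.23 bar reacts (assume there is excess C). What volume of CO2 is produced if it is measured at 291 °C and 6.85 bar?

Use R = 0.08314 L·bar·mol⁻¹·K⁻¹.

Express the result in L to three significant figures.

1.39 L

n(O2) = PV/RT = (5.23 × 1.64) / (0.08314 × 509.15) = 0.2026 mol
n(CO2) = (1/1) × 0.2026 = 0.2026 mol
V = nRT/P = 0.2026 × 0.08314 × 564.15 / 6.85 = 1.387 L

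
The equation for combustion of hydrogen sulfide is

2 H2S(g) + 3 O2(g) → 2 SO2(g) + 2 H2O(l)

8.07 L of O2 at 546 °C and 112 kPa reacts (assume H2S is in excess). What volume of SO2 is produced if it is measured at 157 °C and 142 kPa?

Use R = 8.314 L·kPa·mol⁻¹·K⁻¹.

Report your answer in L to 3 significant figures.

n(O2) = PV/RT = (112 × 8.07) / (8.314 × 819.15) = 0.1327 mol
n(SO2) = (2/3) × 0.1327 = 0.08847 mol
V = nRT/P = 0.08847 × 8.314 × 430.15 / 142 = 2.228 L

2.23 L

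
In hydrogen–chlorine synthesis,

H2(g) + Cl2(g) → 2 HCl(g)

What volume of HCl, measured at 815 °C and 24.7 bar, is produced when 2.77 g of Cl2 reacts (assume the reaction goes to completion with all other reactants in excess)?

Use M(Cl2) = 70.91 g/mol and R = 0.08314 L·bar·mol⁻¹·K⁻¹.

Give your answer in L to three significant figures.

0.286 L

n(Cl2) = 2.770 / 70.91 = 0.03906 mol
n(HCl) = (2/1) × 0.03906 = 0.07812 mol
V = nRT/P = 0.07812 × 0.08314 × 1088.15 / 24.7 = 0.2861 L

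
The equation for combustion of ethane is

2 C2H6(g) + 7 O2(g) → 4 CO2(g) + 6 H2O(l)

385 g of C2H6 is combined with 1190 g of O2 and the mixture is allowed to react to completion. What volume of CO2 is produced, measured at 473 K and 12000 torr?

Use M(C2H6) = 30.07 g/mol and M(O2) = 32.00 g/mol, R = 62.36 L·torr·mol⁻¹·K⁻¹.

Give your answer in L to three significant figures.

52.2 L

n(C2H6) = 385 / 30.07 = 12.80 mol
n(O2) = 1190 / 32.00 = 37.19 mol
For 12.80 mol C2H6, stoichiometry requires (7/2) × 12.80 = 44.80 mol O2; 37.19 mol is available, so O2 is limiting.
n(CO2) = (4/7) × 37.19 = 21.25 mol
V(CO2) = nRT/P = 21.25 × 62.36 × 473 / 12000 = 52.23 L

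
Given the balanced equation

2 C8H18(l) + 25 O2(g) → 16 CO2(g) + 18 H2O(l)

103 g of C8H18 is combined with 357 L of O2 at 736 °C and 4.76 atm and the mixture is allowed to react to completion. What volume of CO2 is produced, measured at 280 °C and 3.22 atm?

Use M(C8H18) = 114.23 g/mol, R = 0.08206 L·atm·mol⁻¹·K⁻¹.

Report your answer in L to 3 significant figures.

102 L

n(C8H18) = 103 / 114.23 = 0.9017 mol
n(O2) = PV/RT = (4.76 × 357) / (0.08206 × 1009.15) = 20.52 mol
For 0.9017 mol C8H18, stoichiometry requires (25/2) × 0.9017 = 11.27 mol O2; 20.52 mol is available, so C8H18 is limiting.
n(CO2) = (16/2) × 0.9017 = 7.214 mol
V(CO2) = nRT/P = 7.214 × 0.08206 × 553.15 / 3.22 = 101.7 L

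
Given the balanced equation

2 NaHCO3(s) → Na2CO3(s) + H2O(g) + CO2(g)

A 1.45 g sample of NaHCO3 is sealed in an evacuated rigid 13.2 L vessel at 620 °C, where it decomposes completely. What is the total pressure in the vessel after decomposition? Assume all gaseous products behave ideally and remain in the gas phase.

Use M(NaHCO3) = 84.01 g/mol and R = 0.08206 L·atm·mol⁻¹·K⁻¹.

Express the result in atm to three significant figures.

0.0958 atm

n(NaHCO3) = 1.45 / 84.01 = 0.01726 mol
n(gas produced) = (2/2) × 0.01726 = 0.01726 mol
P = nRT/V = 0.01726 × 0.08206 × 893.15 / 13.2 = 0.09583 atm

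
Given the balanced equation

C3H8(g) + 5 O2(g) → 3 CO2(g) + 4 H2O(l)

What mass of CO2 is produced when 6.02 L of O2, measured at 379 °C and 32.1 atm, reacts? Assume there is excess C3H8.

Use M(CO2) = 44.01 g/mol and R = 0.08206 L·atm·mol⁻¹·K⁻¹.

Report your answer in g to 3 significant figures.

n(O2) = PV/RT = (32.1 × 6.02) / (0.08206 × 652.15) = 3.611 mol
n(CO2) = (3/5) × 3.611 = 2.167 mol
m(CO2) = 2.167 × 44.01 = 95.37 g

95.4 g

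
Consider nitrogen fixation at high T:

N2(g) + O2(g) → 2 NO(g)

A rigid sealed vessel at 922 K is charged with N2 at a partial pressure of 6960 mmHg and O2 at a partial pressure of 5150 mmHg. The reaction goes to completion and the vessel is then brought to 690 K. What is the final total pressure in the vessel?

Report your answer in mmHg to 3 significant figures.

At constant V, partial pressures at 922 K are proportional to moles, so apply stoichiometry directly to pressures.
P(O2) required for 6960 mmHg of N2 = (1/1) × 6960 = 6960 mmHg; available 5150 mmHg, so O2 is limiting.
P(N2) remaining = 6960 − (1/1) × 5150 = 1810 mmHg
P(gaseous products) = (2)/1 × 5150 = 10300 mmHg
P_total at 922 K = 1810 + 10300 = 12110 mmHg
Scaling to 690 K: P = 12110 × 690/922 = 9063 mmHg

9060 mmHg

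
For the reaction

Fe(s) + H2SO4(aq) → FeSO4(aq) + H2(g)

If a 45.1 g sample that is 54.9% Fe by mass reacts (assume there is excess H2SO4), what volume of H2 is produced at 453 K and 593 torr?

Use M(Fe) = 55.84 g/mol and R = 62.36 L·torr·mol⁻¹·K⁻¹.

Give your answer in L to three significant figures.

21.1 L

mass of Fe = 45.1 × 54.9/100 = 24.76 g
n(Fe) = 24.76 / 55.84 = 0.4434 mol
n(H2) = (1/1) × 0.4434 = 0.4434 mol
V = nRT/P = 0.4434 × 62.36 × 453 / 593 = 21.12 L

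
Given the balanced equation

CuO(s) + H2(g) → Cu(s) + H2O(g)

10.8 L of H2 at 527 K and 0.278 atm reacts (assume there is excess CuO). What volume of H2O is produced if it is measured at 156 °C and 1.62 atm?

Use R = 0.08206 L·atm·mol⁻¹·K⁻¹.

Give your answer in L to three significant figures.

n(H2) = PV/RT = (0.278 × 10.8) / (0.08206 × 527) = 0.06943 mol
n(H2O) = (1/1) × 0.06943 = 0.06943 mol
V = nRT/P = 0.06943 × 0.08206 × 429.15 / 1.62 = 1.509 L

1.51 L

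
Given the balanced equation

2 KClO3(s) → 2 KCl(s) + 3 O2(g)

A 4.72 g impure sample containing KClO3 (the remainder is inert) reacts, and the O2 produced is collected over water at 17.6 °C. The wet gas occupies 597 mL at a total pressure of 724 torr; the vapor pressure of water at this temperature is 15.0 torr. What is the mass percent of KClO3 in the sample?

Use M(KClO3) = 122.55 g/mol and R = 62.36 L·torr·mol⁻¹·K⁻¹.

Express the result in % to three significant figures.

P(O2) = 724 − 15.0 = 709.0 torr
n(O2) = PV/RT = (709.0 × 0.5970) / (62.36 × 290.75) = 0.02335 mol
n(KClO3) = (2/3) × 0.02335 = 0.01557 mol
m(KClO3) = 0.01557 × 122.55 = 1.908 g
%KClO3 = 1.908 / 4.72 × 100 = 40.42%

40.4 %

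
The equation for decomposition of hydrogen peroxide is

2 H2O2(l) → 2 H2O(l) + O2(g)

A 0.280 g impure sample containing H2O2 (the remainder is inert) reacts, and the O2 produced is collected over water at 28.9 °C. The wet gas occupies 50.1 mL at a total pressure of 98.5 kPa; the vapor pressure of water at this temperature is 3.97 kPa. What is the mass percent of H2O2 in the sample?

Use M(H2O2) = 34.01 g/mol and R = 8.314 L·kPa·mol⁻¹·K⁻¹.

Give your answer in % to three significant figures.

P(O2) = 98.5 − 3.97 = 94.53 kPa
n(O2) = PV/RT = (94.53 × 0.05010) / (8.314 × 302.05) = 0.001886 mol
n(H2O2) = (2/1) × 0.001886 = 0.003772 mol
m(H2O2) = 0.003772 × 34.01 = 0.1283 g
%H2O2 = 0.1283 / 0.280 × 100 = 45.82%

45.8 %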